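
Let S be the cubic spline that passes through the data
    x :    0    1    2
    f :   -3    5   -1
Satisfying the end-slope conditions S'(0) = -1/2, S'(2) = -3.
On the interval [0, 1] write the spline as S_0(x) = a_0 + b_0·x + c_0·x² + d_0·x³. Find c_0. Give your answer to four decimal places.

22.6250

Let m_i = S''(x_i). Step sizes h_i = 1, 1; slopes of the chords Δ_i = (y_(i+1) - y_i)/h_i = 8, -6.
  1·m_0 + 4·m_1 + 1·m_2 = 6(Δ_1 - Δ_0) = -84
Clamped end conditions give two more equations: 2h_0·m_0 + h_0·m_1 = 6(Δ_0 - S'(0)) = 51 and h_1·m_1 + 2h_1·m_2 = 6(S'(2) - Δ_1) = 18.
Solving the tridiagonal system: m_0 = 181/4, m_1 = -79/2, m_2 = 115/4.
On [0, 1], with S_0(x) = a_0 + b_0·x + c_0·x² + d_0·x³: c_0 = m_0/2 = 181/8, d_0 = (m_1 - m_0)/(6h_0) = -113/8, b_0 = Δ_0 - h_0(2m_0 + m_1)/6 = -1/2.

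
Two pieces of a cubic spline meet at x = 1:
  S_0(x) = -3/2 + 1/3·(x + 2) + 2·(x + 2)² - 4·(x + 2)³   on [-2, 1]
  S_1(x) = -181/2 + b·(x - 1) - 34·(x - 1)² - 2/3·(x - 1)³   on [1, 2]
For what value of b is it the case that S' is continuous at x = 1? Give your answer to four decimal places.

S_0'(x) = 1/3 + 4·(x + 2) - 12·(x + 2)², so S_0'(1) = -287/3. On the right, S_1'(1) = b, so b = -287/3.

-95.6667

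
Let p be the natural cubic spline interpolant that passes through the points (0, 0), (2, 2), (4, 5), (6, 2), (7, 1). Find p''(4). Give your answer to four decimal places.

-2.8902

Put σ_i = p'' at the i-th knot. Here h = (2, 2, 2, 1) and Δ = (1, 3/2, -3/2, -1), so the interior equations h_(i-1)·σ_(i-1) + 2(h_(i-1)+h_i)·σ_i + h_i·σ_(i+1) = 6(Δ_i − Δ_(i-1)) read
  2·σ_0 + 8·σ_1 + 2·σ_2 = 6(Δ_1 - Δ_0) = 3
  2·σ_1 + 8·σ_2 + 2·σ_3 = 6(Δ_2 - Δ_1) = -18
  2·σ_2 + 6·σ_3 + 1·σ_4 = 6(Δ_3 - Δ_2) = 3
Natural end conditions: σ_0 = σ_4 = 0.
Solving: σ_0 = 0, σ_1 = 45/41, σ_2 = -237/82, σ_3 = 60/41, σ_4 = 0.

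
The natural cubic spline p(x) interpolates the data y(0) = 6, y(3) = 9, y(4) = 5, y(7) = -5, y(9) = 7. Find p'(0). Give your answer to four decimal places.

2.7939

Put m_i = p'' at the i-th knot. Here h = (3, 1, 3, 2) and Δ = (1, -4, -10/3, 6), so the interior equations h_(i-1)·m_(i-1) + 2(h_(i-1)+h_i)·m_i + h_i·m_(i+1) = 6(Δ_i − Δ_(i-1)) read
  3·m_0 + 8·m_1 + 1·m_2 = 6(Δ_1 - Δ_0) = -30
  1·m_1 + 8·m_2 + 3·m_3 = 6(Δ_2 - Δ_1) = 4
  3·m_2 + 10·m_3 + 2·m_4 = 6(Δ_3 - Δ_2) = 56
Natural end conditions: m_0 = m_4 = 0.
Solving: m_0 = 0, m_1 = -1001/279, m_2 = -362/279, m_3 = 557/93, m_4 = 0.
On [0, 3], p'(x) = b_0 + 2c_0·x + 3d_0·x² with b_0 = Δ_0 - h_0(2m_0 + m_1)/6 = 1559/558, c_0 = m_0/2 = 0, d_0 = (m_1 - m_0)/(6h_0) = -1001/5022. So p'(0) = 1559/558.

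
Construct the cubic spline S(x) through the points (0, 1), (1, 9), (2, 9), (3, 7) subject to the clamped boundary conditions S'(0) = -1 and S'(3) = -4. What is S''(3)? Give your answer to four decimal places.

With σ_i denoting the second derivative at x_i, h_i = 1, 1, 1, and Δ_i = (y_(i+1) − y_i)/h_i = 8, 0, -2:
  1·σ_0 + 4·σ_1 + 1·σ_2 = 6(Δ_1 - Δ_0) = -48
  1·σ_1 + 4·σ_2 + 1·σ_3 = 6(Δ_2 - Δ_1) = -12
Clamped end conditions give two more equations: 2h_0·σ_0 + h_0·σ_1 = 6(Δ_0 - S'(0)) = 54 and h_2·σ_2 + 2h_2·σ_3 = 6(S'(3) - Δ_2) = -12.
Solving the tridiagonal system: σ_0 = 192/5, σ_1 = -114/5, σ_2 = 24/5, σ_3 = -42/5.

-8.4000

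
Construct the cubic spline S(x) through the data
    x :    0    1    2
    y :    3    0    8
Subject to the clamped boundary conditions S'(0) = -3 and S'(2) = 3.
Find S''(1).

27

Put m_i = S'' at the i-th knot. Here h = (1, 1) and Δ = (-3, 8), so the interior equations h_(i-1)·m_(i-1) + 2(h_(i-1)+h_i)·m_i + h_i·m_(i+1) = 6(Δ_i − Δ_(i-1)) read
  1·m_0 + 4·m_1 + 1·m_2 = 6(Δ_1 - Δ_0) = 66
Clamped end conditions give two more equations: 2h_0·m_0 + h_0·m_1 = 6(Δ_0 - S'(0)) = 0 and h_1·m_1 + 2h_1·m_2 = 6(S'(2) - Δ_1) = -30.
Solving the tridiagonal system: m_0 = -27/2, m_1 = 27, m_2 = -57/2.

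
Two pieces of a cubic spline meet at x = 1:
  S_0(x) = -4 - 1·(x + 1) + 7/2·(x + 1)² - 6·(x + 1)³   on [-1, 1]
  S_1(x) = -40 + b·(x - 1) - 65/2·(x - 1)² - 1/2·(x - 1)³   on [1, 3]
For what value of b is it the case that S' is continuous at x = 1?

S_0'(x) = -1 + 7·(x + 1) - 18·(x + 1)², so S_0'(1) = -59. On the right, S_1'(1) = b, so b = -59.

-59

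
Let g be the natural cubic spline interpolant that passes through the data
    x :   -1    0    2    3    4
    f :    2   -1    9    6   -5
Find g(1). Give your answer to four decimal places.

With m_i denoting the second derivative at x_i, h_i = 1, 2, 1, 1, and Δ_i = (y_(i+1) − y_i)/h_i = -3, 5, -3, -11:
  1·m_0 + 6·m_1 + 2·m_2 = 6(Δ_1 - Δ_0) = 48
  2·m_1 + 6·m_2 + 1·m_3 = 6(Δ_2 - Δ_1) = -48
  1·m_2 + 4·m_3 + 1·m_4 = 6(Δ_3 - Δ_2) = -48
Natural end conditions: m_0 = m_4 = 0.
Solving the tridiagonal system: m_0 = 0, m_1 = 696/61, m_2 = -624/61, m_3 = -576/61, m_4 = 0.
On [0, 2], g(x) = -1 + 49/61·x + 348/61·x² - 110/61·x³.
With x = 1: g(1) = 226/61.

3.7049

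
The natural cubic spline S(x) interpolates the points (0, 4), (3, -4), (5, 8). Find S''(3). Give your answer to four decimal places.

5.2000

Let m_i = S''(x_i). Step sizes h_i = 3, 2; slopes of the chords Δ_i = (y_(i+1) - y_i)/h_i = -8/3, 6.
  3·m_0 + 10·m_1 + 2·m_2 = 6(Δ_1 - Δ_0) = 52
Natural end conditions: m_0 = m_2 = 0.
Solving: m_0 = 0, m_1 = 26/5, m_2 = 0.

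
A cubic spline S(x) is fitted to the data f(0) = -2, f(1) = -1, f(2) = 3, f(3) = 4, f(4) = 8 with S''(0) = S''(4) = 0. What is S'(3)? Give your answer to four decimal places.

1.8571

Put σ_i = S'' at the i-th knot. Here h = (1, 1, 1, 1) and Δ = (1, 4, 1, 4), so the interior equations h_(i-1)·σ_(i-1) + 2(h_(i-1)+h_i)·σ_i + h_i·σ_(i+1) = 6(Δ_i − Δ_(i-1)) read
  1·σ_0 + 4·σ_1 + 1·σ_2 = 6(Δ_1 - Δ_0) = 18
  1·σ_1 + 4·σ_2 + 1·σ_3 = 6(Δ_2 - Δ_1) = -18
  1·σ_2 + 4·σ_3 + 1·σ_4 = 6(Δ_3 - Δ_2) = 18
Natural end conditions: σ_0 = σ_4 = 0.
Solving the tridiagonal system: σ_0 = 0, σ_1 = 45/7, σ_2 = -54/7, σ_3 = 45/7, σ_4 = 0.
On [3, 4], S'(x) = b_3 + 2c_3·(x - 3) + 3d_3·(x - 3)² with b_3 = Δ_3 - h_3(2σ_3 + σ_4)/6 = 13/7, c_3 = σ_3/2 = 45/14, d_3 = (σ_4 - σ_3)/(6h_3) = -15/14. So S'(3) = 13/7.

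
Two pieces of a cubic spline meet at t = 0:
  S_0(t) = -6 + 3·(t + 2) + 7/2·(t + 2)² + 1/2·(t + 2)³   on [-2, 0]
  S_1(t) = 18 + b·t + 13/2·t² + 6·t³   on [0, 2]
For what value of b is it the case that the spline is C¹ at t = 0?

23

S_0'(t) = 3 + 7·(t + 2) + 3/2·(t + 2)², so S_0'(0) = 23. On the right, S_1'(0) = b, so b = 23.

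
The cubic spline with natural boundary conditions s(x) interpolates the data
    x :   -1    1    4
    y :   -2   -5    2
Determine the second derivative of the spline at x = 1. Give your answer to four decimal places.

Put M_i = s'' at the i-th knot. Here h = (2, 3) and Δ = (-3/2, 7/3), so the interior equations h_(i-1)·M_(i-1) + 2(h_(i-1)+h_i)·M_i + h_i·M_(i+1) = 6(Δ_i − Δ_(i-1)) read
  2·M_0 + 10·M_1 + 3·M_2 = 6(Δ_1 - Δ_0) = 23
Natural end conditions: M_0 = M_2 = 0.
Forward elimination and back-substitution give M_0 = 0, M_1 = 23/10, M_2 = 0.

2.3000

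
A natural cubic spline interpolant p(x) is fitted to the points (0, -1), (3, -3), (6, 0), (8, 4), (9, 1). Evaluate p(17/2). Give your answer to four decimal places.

Write σ_i for p''(x_i). With h_i = 3, 3, 2, 1 and divided differences Δ_i = -2/3, 1, 2, -3, the continuity of p' gives the tridiagonal system
  3·σ_0 + 12·σ_1 + 3·σ_2 = 6(Δ_1 - Δ_0) = 10
  3·σ_1 + 10·σ_2 + 2·σ_3 = 6(Δ_2 - Δ_1) = 6
  2·σ_2 + 6·σ_3 + 1·σ_4 = 6(Δ_3 - Δ_2) = -30
Natural end conditions: σ_0 = σ_4 = 0.
Forward elimination and back-substitution give σ_0 = 0, σ_1 = 136/309, σ_2 = 162/103, σ_3 = -569/103, σ_4 = 0.
On [8, 9], p(x) = 4 - 358/309·(x - 8) - 569/206·(x - 8)² + 569/618·(x - 8)³.
With (x - 8) = 1/2: p(17/2) = 4689/1648.

2.8453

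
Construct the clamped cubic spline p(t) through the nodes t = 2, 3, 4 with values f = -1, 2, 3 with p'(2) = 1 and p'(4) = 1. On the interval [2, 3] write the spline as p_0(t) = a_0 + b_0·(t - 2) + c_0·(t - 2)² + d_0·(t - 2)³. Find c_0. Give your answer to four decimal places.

With m_i denoting the second derivative at x_i, h_i = 1, 1, and Δ_i = (y_(i+1) − y_i)/h_i = 3, 1:
  1·m_0 + 4·m_1 + 1·m_2 = 6(Δ_1 - Δ_0) = -12
Clamped end conditions give two more equations: 2h_0·m_0 + h_0·m_1 = 6(Δ_0 - p'(2)) = 12 and h_1·m_1 + 2h_1·m_2 = 6(p'(4) - Δ_1) = 0.
Solving: m_0 = 9, m_1 = -6, m_2 = 3.
On [2, 3], with p_0(t) = a_0 + b_0·(t - 2) + c_0·(t - 2)² + d_0·(t - 2)³: c_0 = m_0/2 = 9/2, d_0 = (m_1 - m_0)/(6h_0) = -5/2, b_0 = Δ_0 - h_0(2m_0 + m_1)/6 = 1.

4.5000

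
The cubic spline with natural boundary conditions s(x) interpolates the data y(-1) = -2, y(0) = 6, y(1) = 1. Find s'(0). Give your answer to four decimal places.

1.5000

With σ_i denoting the second derivative at x_i, h_i = 1, 1, and Δ_i = (y_(i+1) − y_i)/h_i = 8, -5:
  1·σ_0 + 4·σ_1 + 1·σ_2 = 6(Δ_1 - Δ_0) = -78
Natural end conditions: σ_0 = σ_2 = 0.
Solving: σ_0 = 0, σ_1 = -39/2, σ_2 = 0.
On [0, 1], s'(x) = b_1 + 2c_1·x + 3d_1·x² with b_1 = Δ_1 - h_1(2σ_1 + σ_2)/6 = 3/2, c_1 = σ_1/2 = -39/4, d_1 = (σ_2 - σ_1)/(6h_1) = 13/4. So s'(0) = 3/2.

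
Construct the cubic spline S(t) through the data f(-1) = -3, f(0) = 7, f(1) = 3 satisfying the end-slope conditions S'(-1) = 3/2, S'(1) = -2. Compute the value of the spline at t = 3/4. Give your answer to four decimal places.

4.1230

Put m_i = S'' at the i-th knot. Here h = (1, 1) and Δ = (10, -4), so the interior equations h_(i-1)·m_(i-1) + 2(h_(i-1)+h_i)·m_i + h_i·m_(i+1) = 6(Δ_i − Δ_(i-1)) read
  1·m_0 + 4·m_1 + 1·m_2 = 6(Δ_1 - Δ_0) = -84
Clamped end conditions give two more equations: 2h_0·m_0 + h_0·m_1 = 6(Δ_0 - S'(-1)) = 51 and h_1·m_1 + 2h_1·m_2 = 6(S'(1) - Δ_1) = 12.
Forward elimination and back-substitution give m_0 = 179/4, m_1 = -77/2, m_2 = 101/4.
On [0, 1], S(t) = 7 + 37/8·t - 77/4·t² + 85/8·t³.
With t = 3/4: S(3/4) = 2111/512.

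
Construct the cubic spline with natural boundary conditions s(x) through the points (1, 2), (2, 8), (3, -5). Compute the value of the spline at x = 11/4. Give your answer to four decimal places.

Put M_i = s'' at the i-th knot. Here h = (1, 1) and Δ = (6, -13), so the interior equations h_(i-1)·M_(i-1) + 2(h_(i-1)+h_i)·M_i + h_i·M_(i+1) = 6(Δ_i − Δ_(i-1)) read
  1·M_0 + 4·M_1 + 1·M_2 = 6(Δ_1 - Δ_0) = -114
Natural end conditions: M_0 = M_2 = 0.
Solving the tridiagonal system: M_0 = 0, M_1 = -57/2, M_2 = 0.
On [2, 3], s(x) = 8 - 7/2·(x - 2) - 57/4·(x - 2)² + 19/4·(x - 2)³.
With (x - 2) = 3/4: s(11/4) = -163/256.

-0.6367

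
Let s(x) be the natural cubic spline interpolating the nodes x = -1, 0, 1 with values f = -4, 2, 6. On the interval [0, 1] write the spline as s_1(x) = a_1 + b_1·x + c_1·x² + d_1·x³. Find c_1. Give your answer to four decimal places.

-1.5000

Write M_i for s''(x_i). With h_i = 1, 1 and divided differences Δ_i = 6, 4, the continuity of s' gives the tridiagonal system
  1·M_0 + 4·M_1 + 1·M_2 = 6(Δ_1 - Δ_0) = -12
Natural end conditions: M_0 = M_2 = 0.
Hence M_0 = 0, M_1 = -3, M_2 = 0.
On [0, 1], with s_1(x) = a_1 + b_1·x + c_1·x² + d_1·x³: c_1 = M_1/2 = -3/2, d_1 = (M_2 - M_1)/(6h_1) = 1/2, b_1 = Δ_1 - h_1(2M_1 + M_2)/6 = 5.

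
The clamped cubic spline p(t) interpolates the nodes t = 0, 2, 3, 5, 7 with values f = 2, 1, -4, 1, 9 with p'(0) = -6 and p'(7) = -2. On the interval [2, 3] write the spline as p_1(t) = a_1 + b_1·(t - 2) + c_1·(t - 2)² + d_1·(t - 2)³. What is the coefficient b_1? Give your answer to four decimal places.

-2.9795

Write σ_i for p''(x_i). With h_i = 2, 1, 2, 2 and divided differences Δ_i = -1/2, -5, 5/2, 4, the continuity of p' gives the tridiagonal system
  2·σ_0 + 6·σ_1 + 1·σ_2 = 6(Δ_1 - Δ_0) = -27
  1·σ_1 + 6·σ_2 + 2·σ_3 = 6(Δ_2 - Δ_1) = 45
  2·σ_2 + 8·σ_3 + 2·σ_4 = 6(Δ_3 - Δ_2) = 9
Clamped end conditions give two more equations: 2h_0·σ_0 + h_0·σ_1 = 6(Δ_0 - p'(0)) = 33 and h_3·σ_3 + 2h_3·σ_4 = 6(p'(7) - Δ_3) = -36.
Solving the tridiagonal system: σ_0 = 3289/244, σ_1 = -638/61, σ_2 = 1073/122, σ_3 = 82/61, σ_4 = -590/61.
On [2, 3], with p_1(t) = a_1 + b_1·(t - 2) + c_1·(t - 2)² + d_1·(t - 2)³: c_1 = σ_1/2 = -319/61, d_1 = (σ_2 - σ_1)/(6h_1) = 783/244, b_1 = Δ_1 - h_1(2σ_1 + σ_2)/6 = -727/244.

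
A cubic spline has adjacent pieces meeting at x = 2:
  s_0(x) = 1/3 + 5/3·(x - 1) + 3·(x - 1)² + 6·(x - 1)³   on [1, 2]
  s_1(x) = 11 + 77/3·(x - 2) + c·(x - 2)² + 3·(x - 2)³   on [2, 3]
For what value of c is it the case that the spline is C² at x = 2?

21

s_0''(x) = 6 + 36·(x - 1), so s_0''(2) = 42. On the right, s_1''(2) = 2c, so c = 21.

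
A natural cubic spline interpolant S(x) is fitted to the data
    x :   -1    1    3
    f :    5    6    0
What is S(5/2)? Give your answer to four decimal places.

With M_i denoting the second derivative at x_i, h_i = 2, 2, and Δ_i = (y_(i+1) − y_i)/h_i = 1/2, -3:
  2·M_0 + 8·M_1 + 2·M_2 = 6(Δ_1 - Δ_0) = -21
Natural end conditions: M_0 = M_2 = 0.
Solving the tridiagonal system: M_0 = 0, M_1 = -21/8, M_2 = 0.
On [1, 3], S(x) = 6 - 5/4·(x - 1) - 21/16·(x - 1)² + 7/32·(x - 1)³.
With (x - 1) = 3/2: S(5/2) = 489/256.

1.9102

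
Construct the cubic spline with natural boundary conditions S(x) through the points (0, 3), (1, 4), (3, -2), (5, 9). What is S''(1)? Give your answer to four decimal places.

Write σ_i for S''(x_i). With h_i = 1, 2, 2 and divided differences Δ_i = 1, -3, 11/2, the continuity of S' gives the tridiagonal system
  1·σ_0 + 6·σ_1 + 2·σ_2 = 6(Δ_1 - Δ_0) = -24
  2·σ_1 + 8·σ_2 + 2·σ_3 = 6(Δ_2 - Δ_1) = 51
Natural end conditions: σ_0 = σ_3 = 0.
Forward elimination and back-substitution give σ_0 = 0, σ_1 = -147/22, σ_2 = 177/22, σ_3 = 0.

-6.6818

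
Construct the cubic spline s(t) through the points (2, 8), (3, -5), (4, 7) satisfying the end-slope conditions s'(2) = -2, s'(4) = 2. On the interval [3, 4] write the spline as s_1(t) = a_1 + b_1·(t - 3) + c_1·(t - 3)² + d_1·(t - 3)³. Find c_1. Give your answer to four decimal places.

With M_i denoting the second derivative at x_i, h_i = 1, 1, and Δ_i = (y_(i+1) − y_i)/h_i = -13, 12:
  1·M_0 + 4·M_1 + 1·M_2 = 6(Δ_1 - Δ_0) = 150
Clamped end conditions give two more equations: 2h_0·M_0 + h_0·M_1 = 6(Δ_0 - s'(2)) = -66 and h_1·M_1 + 2h_1·M_2 = 6(s'(4) - Δ_1) = -60.
Solving the tridiagonal system: M_0 = -137/2, M_1 = 71, M_2 = -131/2.
On [3, 4], with s_1(t) = a_1 + b_1·(t - 3) + c_1·(t - 3)² + d_1·(t - 3)³: c_1 = M_1/2 = 71/2, d_1 = (M_2 - M_1)/(6h_1) = -91/4, b_1 = Δ_1 - h_1(2M_1 + M_2)/6 = -3/4.

35.5000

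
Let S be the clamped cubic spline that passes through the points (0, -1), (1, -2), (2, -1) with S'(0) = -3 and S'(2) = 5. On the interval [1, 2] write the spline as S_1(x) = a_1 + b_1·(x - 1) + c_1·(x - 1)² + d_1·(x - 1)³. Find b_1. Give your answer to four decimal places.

-0.5000

With M_i denoting the second derivative at x_i, h_i = 1, 1, and Δ_i = (y_(i+1) − y_i)/h_i = -1, 1:
  1·M_0 + 4·M_1 + 1·M_2 = 6(Δ_1 - Δ_0) = 12
Clamped end conditions give two more equations: 2h_0·M_0 + h_0·M_1 = 6(Δ_0 - S'(0)) = 12 and h_1·M_1 + 2h_1·M_2 = 6(S'(2) - Δ_1) = 24.
Solving the tridiagonal system: M_0 = 7, M_1 = -2, M_2 = 13.
On [1, 2], with S_1(x) = a_1 + b_1·(x - 1) + c_1·(x - 1)² + d_1·(x - 1)³: c_1 = M_1/2 = -1, d_1 = (M_2 - M_1)/(6h_1) = 5/2, b_1 = Δ_1 - h_1(2M_1 + M_2)/6 = -1/2.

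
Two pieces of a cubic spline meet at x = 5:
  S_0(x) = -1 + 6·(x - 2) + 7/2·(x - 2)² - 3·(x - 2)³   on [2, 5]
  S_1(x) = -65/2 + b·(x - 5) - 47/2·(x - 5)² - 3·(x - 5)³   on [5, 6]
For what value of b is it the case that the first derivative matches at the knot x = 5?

-54

S_0'(x) = 6 + 7·(x - 2) - 9·(x - 2)², so S_0'(5) = -54. On the right, S_1'(5) = b, so b = -54.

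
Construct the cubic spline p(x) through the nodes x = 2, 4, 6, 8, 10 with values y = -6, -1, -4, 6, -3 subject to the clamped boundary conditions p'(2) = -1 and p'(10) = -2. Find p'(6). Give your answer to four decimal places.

Let m_i = p''(x_i). Step sizes h_i = 2, 2, 2, 2; slopes of the chords Δ_i = (y_(i+1) - y_i)/h_i = 5/2, -3/2, 5, -9/2.
  2·m_0 + 8·m_1 + 2·m_2 = 6(Δ_1 - Δ_0) = -24
  2·m_1 + 8·m_2 + 2·m_3 = 6(Δ_2 - Δ_1) = 39
  2·m_2 + 8·m_3 + 2·m_4 = 6(Δ_3 - Δ_2) = -57
Clamped end conditions give two more equations: 2h_0·m_0 + h_0·m_1 = 6(Δ_0 - p'(2)) = 21 and h_3·m_3 + 2h_3·m_4 = 6(p'(10) - Δ_3) = 15.
Forward elimination and back-substitution give m_0 = 1021/112, m_1 = -433/56, m_2 = 157/16, m_3 = -673/56, m_4 = 1093/112.
On [6, 8], p'(x) = b_2 + 2c_2·(x - 6) + 3d_2·(x - 6)² with b_2 = Δ_2 - h_2(2m_2 + m_3)/6 = 69/28, c_2 = m_2/2 = 157/32, d_2 = (m_3 - m_2)/(6h_2) = -815/448. So p'(6) = 69/28.

2.4643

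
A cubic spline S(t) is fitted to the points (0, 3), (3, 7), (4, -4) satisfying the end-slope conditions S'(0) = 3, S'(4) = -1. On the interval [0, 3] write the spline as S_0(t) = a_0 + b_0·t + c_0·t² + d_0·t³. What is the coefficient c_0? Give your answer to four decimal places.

3.2917

With M_i denoting the second derivative at x_i, h_i = 3, 1, and Δ_i = (y_(i+1) − y_i)/h_i = 4/3, -11:
  3·M_0 + 8·M_1 + 1·M_2 = 6(Δ_1 - Δ_0) = -74
Clamped end conditions give two more equations: 2h_0·M_0 + h_0·M_1 = 6(Δ_0 - S'(0)) = -10 and h_1·M_1 + 2h_1·M_2 = 6(S'(4) - Δ_1) = 60.
Solving the tridiagonal system: M_0 = 79/12, M_1 = -33/2, M_2 = 153/4.
On [0, 3], with S_0(t) = a_0 + b_0·t + c_0·t² + d_0·t³: c_0 = M_0/2 = 79/24, d_0 = (M_1 - M_0)/(6h_0) = -277/216, b_0 = Δ_0 - h_0(2M_0 + M_1)/6 = 3.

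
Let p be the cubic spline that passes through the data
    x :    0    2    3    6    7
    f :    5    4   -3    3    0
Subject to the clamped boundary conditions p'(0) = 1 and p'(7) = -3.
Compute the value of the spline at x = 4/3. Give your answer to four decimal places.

Let m_i = p''(x_i). Step sizes h_i = 2, 1, 3, 1; slopes of the chords Δ_i = (y_(i+1) - y_i)/h_i = -1/2, -7, 2, -3.
  2·m_0 + 6·m_1 + 1·m_2 = 6(Δ_1 - Δ_0) = -39
  1·m_1 + 8·m_2 + 3·m_3 = 6(Δ_2 - Δ_1) = 54
  3·m_2 + 8·m_3 + 1·m_4 = 6(Δ_3 - Δ_2) = -30
Clamped end conditions give two more equations: 2h_0·m_0 + h_0·m_1 = 6(Δ_0 - p'(0)) = -9 and h_3·m_3 + 2h_3·m_4 = 6(p'(7) - Δ_3) = 0.
Hence m_0 = 507/220, m_1 = -501/55, m_2 = 243/22, m_3 = -463/55, m_4 = 463/110.
On [0, 2], p(x) = 5 + 1·x + 507/440·x² - 837/880·x³.
With x = 4/3: p(4/3) = 337/55.

6.1273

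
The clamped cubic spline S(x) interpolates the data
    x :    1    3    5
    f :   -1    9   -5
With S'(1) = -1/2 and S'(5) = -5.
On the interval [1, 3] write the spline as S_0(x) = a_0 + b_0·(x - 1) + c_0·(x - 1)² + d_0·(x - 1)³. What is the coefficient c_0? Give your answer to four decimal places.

Write M_i for S''(x_i). With h_i = 2, 2 and divided differences Δ_i = 5, -7, the continuity of S' gives the tridiagonal system
  2·M_0 + 8·M_1 + 2·M_2 = 6(Δ_1 - Δ_0) = -72
Clamped end conditions give two more equations: 2h_0·M_0 + h_0·M_1 = 6(Δ_0 - S'(1)) = 33 and h_1·M_1 + 2h_1·M_2 = 6(S'(5) - Δ_1) = 12.
Hence M_0 = 129/8, M_1 = -63/4, M_2 = 87/8.
On [1, 3], with S_0(x) = a_0 + b_0·(x - 1) + c_0·(x - 1)² + d_0·(x - 1)³: c_0 = M_0/2 = 129/16, d_0 = (M_1 - M_0)/(6h_0) = -85/32, b_0 = Δ_0 - h_0(2M_0 + M_1)/6 = -1/2.

8.0625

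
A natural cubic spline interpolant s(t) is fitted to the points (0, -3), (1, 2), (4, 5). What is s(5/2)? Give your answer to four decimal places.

5.1875

Put M_i = s'' at the i-th knot. Here h = (1, 3) and Δ = (5, 1), so the interior equations h_(i-1)·M_(i-1) + 2(h_(i-1)+h_i)·M_i + h_i·M_(i+1) = 6(Δ_i − Δ_(i-1)) read
  1·M_0 + 8·M_1 + 3·M_2 = 6(Δ_1 - Δ_0) = -24
Natural end conditions: M_0 = M_2 = 0.
Solving: M_0 = 0, M_1 = -3, M_2 = 0.
On [1, 4], s(t) = 2 + 4·(t - 1) - 3/2·(t - 1)² + 1/6·(t - 1)³.
With (t - 1) = 3/2: s(5/2) = 83/16.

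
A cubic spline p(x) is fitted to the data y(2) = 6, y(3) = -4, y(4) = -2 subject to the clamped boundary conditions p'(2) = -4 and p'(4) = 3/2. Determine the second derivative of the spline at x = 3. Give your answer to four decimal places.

30.5000

With M_i denoting the second derivative at x_i, h_i = 1, 1, and Δ_i = (y_(i+1) − y_i)/h_i = -10, 2:
  1·M_0 + 4·M_1 + 1·M_2 = 6(Δ_1 - Δ_0) = 72
Clamped end conditions give two more equations: 2h_0·M_0 + h_0·M_1 = 6(Δ_0 - p'(2)) = -36 and h_1·M_1 + 2h_1·M_2 = 6(p'(4) - Δ_1) = -3.
Forward elimination and back-substitution give M_0 = -133/4, M_1 = 61/2, M_2 = -67/4.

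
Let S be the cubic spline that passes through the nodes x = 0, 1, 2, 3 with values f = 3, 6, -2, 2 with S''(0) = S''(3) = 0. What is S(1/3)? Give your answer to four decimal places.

5.1062

Write m_i for S''(x_i). With h_i = 1, 1, 1 and divided differences Δ_i = 3, -8, 4, the continuity of S' gives the tridiagonal system
  1·m_0 + 4·m_1 + 1·m_2 = 6(Δ_1 - Δ_0) = -66
  1·m_1 + 4·m_2 + 1·m_3 = 6(Δ_2 - Δ_1) = 72
Natural end conditions: m_0 = m_3 = 0.
Forward elimination and back-substitution give m_0 = 0, m_1 = -112/5, m_2 = 118/5, m_3 = 0.
On [0, 1], S(x) = 3 + 101/15·x + 0·x² - 56/15·x³.
With x = 1/3: S(1/3) = 2068/405.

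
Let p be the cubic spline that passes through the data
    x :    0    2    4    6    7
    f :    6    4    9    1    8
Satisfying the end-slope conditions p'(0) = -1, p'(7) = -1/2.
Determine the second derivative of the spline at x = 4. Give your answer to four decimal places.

Write σ_i for p''(x_i). With h_i = 2, 2, 2, 1 and divided differences Δ_i = -1, 5/2, -4, 7, the continuity of p' gives the tridiagonal system
  2·σ_0 + 8·σ_1 + 2·σ_2 = 6(Δ_1 - Δ_0) = 21
  2·σ_1 + 8·σ_2 + 2·σ_3 = 6(Δ_2 - Δ_1) = -39
  2·σ_2 + 6·σ_3 + 1·σ_4 = 6(Δ_3 - Δ_2) = 66
Clamped end conditions give two more equations: 2h_0·σ_0 + h_0·σ_1 = 6(Δ_0 - p'(0)) = 0 and h_3·σ_3 + 2h_3·σ_4 = 6(p'(7) - Δ_3) = -45.
Solving the tridiagonal system: σ_0 = -541/172, σ_1 = 541/86, σ_2 = -1981/172, σ_3 = 872/43, σ_4 = -2807/86.

-11.5174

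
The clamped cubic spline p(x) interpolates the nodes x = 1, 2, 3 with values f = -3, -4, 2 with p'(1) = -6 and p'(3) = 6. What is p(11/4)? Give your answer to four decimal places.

With M_i denoting the second derivative at x_i, h_i = 1, 1, and Δ_i = (y_(i+1) − y_i)/h_i = -1, 6:
  1·M_0 + 4·M_1 + 1·M_2 = 6(Δ_1 - Δ_0) = 42
Clamped end conditions give two more equations: 2h_0·M_0 + h_0·M_1 = 6(Δ_0 - p'(1)) = 30 and h_1·M_1 + 2h_1·M_2 = 6(p'(3) - Δ_1) = 0.
Forward elimination and back-substitution give M_0 = 21/2, M_1 = 9, M_2 = -9/2.
On [2, 3], p(x) = -4 + 15/4·(x - 2) + 9/2·(x - 2)² - 9/4·(x - 2)³.
With (x - 2) = 3/4: p(11/4) = 101/256.

0.3945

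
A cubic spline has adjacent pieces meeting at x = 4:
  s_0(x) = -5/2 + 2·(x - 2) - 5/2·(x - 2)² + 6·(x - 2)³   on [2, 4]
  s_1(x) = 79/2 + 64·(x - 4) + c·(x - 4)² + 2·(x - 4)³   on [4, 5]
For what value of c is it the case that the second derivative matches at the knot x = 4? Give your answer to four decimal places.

33.5000

s_0''(x) = -5 + 36·(x - 2), so s_0''(4) = 67. On the right, s_1''(4) = 2c, so c = 67/2.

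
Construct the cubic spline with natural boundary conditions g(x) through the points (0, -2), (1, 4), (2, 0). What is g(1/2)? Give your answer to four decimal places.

Put M_i = g'' at the i-th knot. Here h = (1, 1) and Δ = (6, -4), so the interior equations h_(i-1)·M_(i-1) + 2(h_(i-1)+h_i)·M_i + h_i·M_(i+1) = 6(Δ_i − Δ_(i-1)) read
  1·M_0 + 4·M_1 + 1·M_2 = 6(Δ_1 - Δ_0) = -60
Natural end conditions: M_0 = M_2 = 0.
Hence M_0 = 0, M_1 = -15, M_2 = 0.
On [0, 1], g(x) = -2 + 17/2·x + 0·x² - 5/2·x³.
With x = 1/2: g(1/2) = 31/16.

1.9375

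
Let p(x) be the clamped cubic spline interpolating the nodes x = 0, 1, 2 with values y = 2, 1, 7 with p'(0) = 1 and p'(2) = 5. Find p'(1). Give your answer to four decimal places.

Put σ_i = p'' at the i-th knot. Here h = (1, 1) and Δ = (-1, 6), so the interior equations h_(i-1)·σ_(i-1) + 2(h_(i-1)+h_i)·σ_i + h_i·σ_(i+1) = 6(Δ_i − Δ_(i-1)) read
  1·σ_0 + 4·σ_1 + 1·σ_2 = 6(Δ_1 - Δ_0) = 42
Clamped end conditions give two more equations: 2h_0·σ_0 + h_0·σ_1 = 6(Δ_0 - p'(0)) = -12 and h_1·σ_1 + 2h_1·σ_2 = 6(p'(2) - Δ_1) = -6.
Forward elimination and back-substitution give σ_0 = -29/2, σ_1 = 17, σ_2 = -23/2.
On [1, 2], p'(x) = b_1 + 2c_1·(x - 1) + 3d_1·(x - 1)² with b_1 = Δ_1 - h_1(2σ_1 + σ_2)/6 = 9/4, c_1 = σ_1/2 = 17/2, d_1 = (σ_2 - σ_1)/(6h_1) = -19/4. So p'(1) = 9/4.

2.2500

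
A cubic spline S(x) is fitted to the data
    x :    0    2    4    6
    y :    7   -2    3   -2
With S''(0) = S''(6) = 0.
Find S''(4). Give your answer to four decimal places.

-5.4000

Write M_i for S''(x_i). With h_i = 2, 2, 2 and divided differences Δ_i = -9/2, 5/2, -5/2, the continuity of S' gives the tridiagonal system
  2·M_0 + 8·M_1 + 2·M_2 = 6(Δ_1 - Δ_0) = 42
  2·M_1 + 8·M_2 + 2·M_3 = 6(Δ_2 - Δ_1) = -30
Natural end conditions: M_0 = M_3 = 0.
Solving: M_0 = 0, M_1 = 33/5, M_2 = -27/5, M_3 = 0.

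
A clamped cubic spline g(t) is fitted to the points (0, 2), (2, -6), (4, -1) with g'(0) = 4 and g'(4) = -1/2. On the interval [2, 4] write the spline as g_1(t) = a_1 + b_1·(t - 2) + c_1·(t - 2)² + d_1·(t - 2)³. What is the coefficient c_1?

Put σ_i = g'' at the i-th knot. Here h = (2, 2) and Δ = (-4, 5/2), so the interior equations h_(i-1)·σ_(i-1) + 2(h_(i-1)+h_i)·σ_i + h_i·σ_(i+1) = 6(Δ_i − Δ_(i-1)) read
  2·σ_0 + 8·σ_1 + 2·σ_2 = 6(Δ_1 - Δ_0) = 39
Clamped end conditions give two more equations: 2h_0·σ_0 + h_0·σ_1 = 6(Δ_0 - g'(0)) = -48 and h_1·σ_1 + 2h_1·σ_2 = 6(g'(4) - Δ_1) = -18.
Solving the tridiagonal system: σ_0 = -18, σ_1 = 12, σ_2 = -21/2.
On [2, 4], with g_1(t) = a_1 + b_1·(t - 2) + c_1·(t - 2)² + d_1·(t - 2)³: c_1 = σ_1/2 = 6, d_1 = (σ_2 - σ_1)/(6h_1) = -15/8, b_1 = Δ_1 - h_1(2σ_1 + σ_2)/6 = -2.

6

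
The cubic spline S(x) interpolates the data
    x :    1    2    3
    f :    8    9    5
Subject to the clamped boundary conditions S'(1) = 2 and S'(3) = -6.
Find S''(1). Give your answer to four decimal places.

0.5000

With M_i denoting the second derivative at x_i, h_i = 1, 1, and Δ_i = (y_(i+1) − y_i)/h_i = 1, -4:
  1·M_0 + 4·M_1 + 1·M_2 = 6(Δ_1 - Δ_0) = -30
Clamped end conditions give two more equations: 2h_0·M_0 + h_0·M_1 = 6(Δ_0 - S'(1)) = -6 and h_1·M_1 + 2h_1·M_2 = 6(S'(3) - Δ_1) = -12.
Hence M_0 = 1/2, M_1 = -7, M_2 = -5/2.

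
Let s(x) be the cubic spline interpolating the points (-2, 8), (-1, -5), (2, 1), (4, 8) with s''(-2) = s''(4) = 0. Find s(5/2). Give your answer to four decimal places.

3.3600

With M_i denoting the second derivative at x_i, h_i = 1, 3, 2, and Δ_i = (y_(i+1) − y_i)/h_i = -13, 2, 7/2:
  1·M_0 + 8·M_1 + 3·M_2 = 6(Δ_1 - Δ_0) = 90
  3·M_1 + 10·M_2 + 2·M_3 = 6(Δ_2 - Δ_1) = 9
Natural end conditions: M_0 = M_3 = 0.
Hence M_0 = 0, M_1 = 873/71, M_2 = -198/71, M_3 = 0.
On [2, 4], s(x) = 1 + 761/142·(x - 2) - 99/71·(x - 2)² + 33/142·(x - 2)³.
With (x - 2) = 1/2: s(5/2) = 3817/1136.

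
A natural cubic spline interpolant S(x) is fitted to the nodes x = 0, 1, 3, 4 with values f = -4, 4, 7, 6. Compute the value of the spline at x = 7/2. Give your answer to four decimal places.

Let M_i = S''(x_i). Step sizes h_i = 1, 2, 1; slopes of the chords Δ_i = (y_(i+1) - y_i)/h_i = 8, 3/2, -1.
  1·M_0 + 6·M_1 + 2·M_2 = 6(Δ_1 - Δ_0) = -39
  2·M_1 + 6·M_2 + 1·M_3 = 6(Δ_2 - Δ_1) = -15
Natural end conditions: M_0 = M_3 = 0.
Forward elimination and back-substitution give M_0 = 0, M_1 = -51/8, M_2 = -3/8, M_3 = 0.
On [3, 4], S(x) = 7 - 7/8·(x - 3) - 3/16·(x - 3)² + 1/16·(x - 3)³.
With (x - 3) = 1/2: S(7/2) = 835/128.

6.5234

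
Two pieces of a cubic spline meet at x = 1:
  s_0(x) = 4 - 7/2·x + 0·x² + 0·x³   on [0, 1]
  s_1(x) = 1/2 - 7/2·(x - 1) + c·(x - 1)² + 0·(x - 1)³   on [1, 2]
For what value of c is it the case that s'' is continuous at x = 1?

0

s_0''(x) = 0 + 0·x, so s_0''(1) = 0. On the right, s_1''(1) = 2c, so c = 0.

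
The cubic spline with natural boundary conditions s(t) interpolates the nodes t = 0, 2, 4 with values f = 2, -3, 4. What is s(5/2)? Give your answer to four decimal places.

-2.2344

With M_i denoting the second derivative at x_i, h_i = 2, 2, and Δ_i = (y_(i+1) − y_i)/h_i = -5/2, 7/2:
  2·M_0 + 8·M_1 + 2·M_2 = 6(Δ_1 - Δ_0) = 36
Natural end conditions: M_0 = M_2 = 0.
Solving the tridiagonal system: M_0 = 0, M_1 = 9/2, M_2 = 0.
On [2, 4], s(t) = -3 + 1/2·(t - 2) + 9/4·(t - 2)² - 3/8·(t - 2)³.
With (t - 2) = 1/2: s(5/2) = -143/64.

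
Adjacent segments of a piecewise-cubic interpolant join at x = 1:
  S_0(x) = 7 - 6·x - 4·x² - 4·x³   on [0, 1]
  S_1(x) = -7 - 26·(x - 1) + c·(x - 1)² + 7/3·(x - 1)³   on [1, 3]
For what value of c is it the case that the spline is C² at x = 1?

S_0''(x) = -8 - 24·x, so S_0''(1) = -32. On the right, S_1''(1) = 2c, so c = -16.

-16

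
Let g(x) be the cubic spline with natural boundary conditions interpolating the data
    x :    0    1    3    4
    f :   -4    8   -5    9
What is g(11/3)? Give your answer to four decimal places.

Let m_i = g''(x_i). Step sizes h_i = 1, 2, 1; slopes of the chords Δ_i = (y_(i+1) - y_i)/h_i = 12, -13/2, 14.
  1·m_0 + 6·m_1 + 2·m_2 = 6(Δ_1 - Δ_0) = -111
  2·m_1 + 6·m_2 + 1·m_3 = 6(Δ_2 - Δ_1) = 123
Natural end conditions: m_0 = m_3 = 0.
Forward elimination and back-substitution give m_0 = 0, m_1 = -57/2, m_2 = 30, m_3 = 0.
On [3, 4], g(x) = -5 + 4·(x - 3) + 15·(x - 3)² - 5·(x - 3)³.
With (x - 3) = 2/3: g(11/3) = 77/27.

2.8519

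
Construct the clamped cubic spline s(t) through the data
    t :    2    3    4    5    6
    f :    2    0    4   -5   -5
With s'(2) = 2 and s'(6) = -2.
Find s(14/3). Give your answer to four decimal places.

Let M_i = s''(x_i). Step sizes h_i = 1, 1, 1, 1; slopes of the chords Δ_i = (y_(i+1) - y_i)/h_i = -2, 4, -9, 0.
  1·M_0 + 4·M_1 + 1·M_2 = 6(Δ_1 - Δ_0) = 36
  1·M_1 + 4·M_2 + 1·M_3 = 6(Δ_2 - Δ_1) = -78
  1·M_2 + 4·M_3 + 1·M_4 = 6(Δ_3 - Δ_2) = 54
Clamped end conditions give two more equations: 2h_0·M_0 + h_0·M_1 = 6(Δ_0 - s'(2)) = -24 and h_3·M_3 + 2h_3·M_4 = 6(s'(6) - Δ_3) = -12.
Forward elimination and back-substitution give M_0 = -655/28, M_1 = 319/14, M_2 = -127/4, M_3 = 367/14, M_4 = -535/28.
On [4, 5], s(t) = 4 - 39/14·(t - 4) - 127/8·(t - 4)² + 541/56·(t - 4)³.
With (t - 4) = 2/3: s(14/3) = -775/378.

-2.0503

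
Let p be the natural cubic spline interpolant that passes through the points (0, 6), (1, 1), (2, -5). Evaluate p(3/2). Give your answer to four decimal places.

Let m_i = p''(x_i). Step sizes h_i = 1, 1; slopes of the chords Δ_i = (y_(i+1) - y_i)/h_i = -5, -6.
  1·m_0 + 4·m_1 + 1·m_2 = 6(Δ_1 - Δ_0) = -6
Natural end conditions: m_0 = m_2 = 0.
Solving: m_0 = 0, m_1 = -3/2, m_2 = 0.
On [1, 2], p(t) = 1 - 11/2·(t - 1) - 3/4·(t - 1)² + 1/4·(t - 1)³.
With (t - 1) = 1/2: p(3/2) = -61/32.

-1.9063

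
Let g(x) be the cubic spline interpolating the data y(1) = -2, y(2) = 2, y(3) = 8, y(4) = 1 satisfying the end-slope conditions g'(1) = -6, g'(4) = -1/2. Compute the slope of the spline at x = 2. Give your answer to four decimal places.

Put m_i = g'' at the i-th knot. Here h = (1, 1, 1) and Δ = (4, 6, -7), so the interior equations h_(i-1)·m_(i-1) + 2(h_(i-1)+h_i)·m_i + h_i·m_(i+1) = 6(Δ_i − Δ_(i-1)) read
  1·m_0 + 4·m_1 + 1·m_2 = 6(Δ_1 - Δ_0) = 12
  1·m_1 + 4·m_2 + 1·m_3 = 6(Δ_2 - Δ_1) = -78
Clamped end conditions give two more equations: 2h_0·m_0 + h_0·m_1 = 6(Δ_0 - g'(1)) = 60 and h_2·m_2 + 2h_2·m_3 = 6(g'(4) - Δ_2) = 39.
Solving the tridiagonal system: m_0 = 427/15, m_1 = 46/15, m_2 = -431/15, m_3 = 508/15.
On [2, 3], g'(x) = b_1 + 2c_1·(x - 2) + 3d_1·(x - 2)² with b_1 = Δ_1 - h_1(2m_1 + m_2)/6 = 293/30, c_1 = m_1/2 = 23/15, d_1 = (m_2 - m_1)/(6h_1) = -53/10. So g'(2) = 293/30.

9.7667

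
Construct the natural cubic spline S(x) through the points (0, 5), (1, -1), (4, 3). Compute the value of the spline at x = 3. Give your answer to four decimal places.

Let M_i = S''(x_i). Step sizes h_i = 1, 3; slopes of the chords Δ_i = (y_(i+1) - y_i)/h_i = -6, 4/3.
  1·M_0 + 8·M_1 + 3·M_2 = 6(Δ_1 - Δ_0) = 44
Natural end conditions: M_0 = M_2 = 0.
Solving the tridiagonal system: M_0 = 0, M_1 = 11/2, M_2 = 0.
On [1, 4], S(x) = -1 - 25/6·(x - 1) + 11/4·(x - 1)² - 11/36·(x - 1)³.
With (x - 1) = 2: S(3) = -7/9.

-0.7778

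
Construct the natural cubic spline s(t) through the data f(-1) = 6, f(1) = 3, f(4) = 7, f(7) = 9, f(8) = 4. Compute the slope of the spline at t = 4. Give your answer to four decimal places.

2.4944

Put m_i = s'' at the i-th knot. Here h = (2, 3, 3, 1) and Δ = (-3/2, 4/3, 2/3, -5), so the interior equations h_(i-1)·m_(i-1) + 2(h_(i-1)+h_i)·m_i + h_i·m_(i+1) = 6(Δ_i − Δ_(i-1)) read
  2·m_0 + 10·m_1 + 3·m_2 = 6(Δ_1 - Δ_0) = 17
  3·m_1 + 12·m_2 + 3·m_3 = 6(Δ_2 - Δ_1) = -4
  3·m_2 + 8·m_3 + 1·m_4 = 6(Δ_3 - Δ_2) = -34
Natural end conditions: m_0 = m_4 = 0.
Hence m_0 = 0, m_1 = 423/266, m_2 = 146/399, m_3 = -1167/266, m_4 = 0.
On [4, 7], s'(t) = b_2 + 2c_2·(t - 4) + 3d_2·(t - 4)² with b_2 = Δ_2 - h_2(2m_2 + m_3)/6 = 1327/532, c_2 = m_2/2 = 73/399, d_2 = (m_3 - m_2)/(6h_2) = -3793/14364. So s'(4) = 1327/532.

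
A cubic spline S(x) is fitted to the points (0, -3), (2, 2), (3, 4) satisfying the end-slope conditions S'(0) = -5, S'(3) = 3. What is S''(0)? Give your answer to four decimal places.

14.4167

With M_i denoting the second derivative at x_i, h_i = 2, 1, and Δ_i = (y_(i+1) − y_i)/h_i = 5/2, 2:
  2·M_0 + 6·M_1 + 1·M_2 = 6(Δ_1 - Δ_0) = -3
Clamped end conditions give two more equations: 2h_0·M_0 + h_0·M_1 = 6(Δ_0 - S'(0)) = 45 and h_1·M_1 + 2h_1·M_2 = 6(S'(3) - Δ_1) = 6.
Solving the tridiagonal system: M_0 = 173/12, M_1 = -19/3, M_2 = 37/6.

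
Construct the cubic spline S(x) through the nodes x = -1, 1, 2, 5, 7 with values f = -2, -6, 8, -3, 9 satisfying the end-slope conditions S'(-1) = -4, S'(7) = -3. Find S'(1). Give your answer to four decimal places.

Write M_i for S''(x_i). With h_i = 2, 1, 3, 2 and divided differences Δ_i = -2, 14, -11/3, 6, the continuity of S' gives the tridiagonal system
  2·M_0 + 6·M_1 + 1·M_2 = 6(Δ_1 - Δ_0) = 96
  1·M_1 + 8·M_2 + 3·M_3 = 6(Δ_2 - Δ_1) = -106
  3·M_2 + 10·M_3 + 2·M_4 = 6(Δ_3 - Δ_2) = 58
Clamped end conditions give two more equations: 2h_0·M_0 + h_0·M_1 = 6(Δ_0 - S'(-1)) = 12 and h_3·M_3 + 2h_3·M_4 = 6(S'(7) - Δ_3) = -54.
Solving the tridiagonal system: M_0 = -1681/204, M_1 = 2293/102, M_2 = -2285/102, M_3 = 575/34, M_4 = -1493/68.
On [1, 2], S'(x) = b_1 + 2c_1·(x - 1) + 3d_1·(x - 1)² with b_1 = Δ_1 - h_1(2M_1 + M_2)/6 = 2089/204, c_1 = M_1/2 = 2293/204, d_1 = (M_2 - M_1)/(6h_1) = -763/102. So S'(1) = 2089/204.

10.2402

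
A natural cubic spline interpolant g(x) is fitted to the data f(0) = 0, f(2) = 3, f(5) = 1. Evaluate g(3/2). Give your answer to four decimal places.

2.5344

With M_i denoting the second derivative at x_i, h_i = 2, 3, and Δ_i = (y_(i+1) − y_i)/h_i = 3/2, -2/3:
  2·M_0 + 10·M_1 + 3·M_2 = 6(Δ_1 - Δ_0) = -13
Natural end conditions: M_0 = M_2 = 0.
Solving the tridiagonal system: M_0 = 0, M_1 = -13/10, M_2 = 0.
On [0, 2], g(x) = 0 + 29/15·x + 0·x² - 13/120·x³.
With x = 3/2: g(3/2) = 811/320.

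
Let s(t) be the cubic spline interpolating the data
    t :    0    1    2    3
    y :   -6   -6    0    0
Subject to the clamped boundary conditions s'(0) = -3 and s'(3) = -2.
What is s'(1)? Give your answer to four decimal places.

4.2667

Put M_i = s'' at the i-th knot. Here h = (1, 1, 1) and Δ = (0, 6, 0), so the interior equations h_(i-1)·M_(i-1) + 2(h_(i-1)+h_i)·M_i + h_i·M_(i+1) = 6(Δ_i − Δ_(i-1)) read
  1·M_0 + 4·M_1 + 1·M_2 = 6(Δ_1 - Δ_0) = 36
  1·M_1 + 4·M_2 + 1·M_3 = 6(Δ_2 - Δ_1) = -36
Clamped end conditions give two more equations: 2h_0·M_0 + h_0·M_1 = 6(Δ_0 - s'(0)) = 18 and h_2·M_2 + 2h_2·M_3 = 6(s'(3) - Δ_2) = -12.
Forward elimination and back-substitution give M_0 = 52/15, M_1 = 166/15, M_2 = -176/15, M_3 = -2/15.
On [1, 2], s'(t) = b_1 + 2c_1·(t - 1) + 3d_1·(t - 1)² with b_1 = Δ_1 - h_1(2M_1 + M_2)/6 = 64/15, c_1 = M_1/2 = 83/15, d_1 = (M_2 - M_1)/(6h_1) = -19/5. So s'(1) = 64/15.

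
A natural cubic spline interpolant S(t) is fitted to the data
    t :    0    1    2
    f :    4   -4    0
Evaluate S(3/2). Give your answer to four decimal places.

Put σ_i = S'' at the i-th knot. Here h = (1, 1) and Δ = (-8, 4), so the interior equations h_(i-1)·σ_(i-1) + 2(h_(i-1)+h_i)·σ_i + h_i·σ_(i+1) = 6(Δ_i − Δ_(i-1)) read
  1·σ_0 + 4·σ_1 + 1·σ_2 = 6(Δ_1 - Δ_0) = 72
Natural end conditions: σ_0 = σ_2 = 0.
Forward elimination and back-substitution give σ_0 = 0, σ_1 = 18, σ_2 = 0.
On [1, 2], S(t) = -4 - 2·(t - 1) + 9·(t - 1)² - 3·(t - 1)³.
With (t - 1) = 1/2: S(3/2) = -25/8.

-3.1250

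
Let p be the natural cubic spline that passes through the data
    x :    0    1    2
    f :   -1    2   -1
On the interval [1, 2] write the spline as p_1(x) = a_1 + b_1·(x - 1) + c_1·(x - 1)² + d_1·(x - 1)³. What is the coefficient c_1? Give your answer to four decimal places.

-4.5000

Let M_i = p''(x_i). Step sizes h_i = 1, 1; slopes of the chords Δ_i = (y_(i+1) - y_i)/h_i = 3, -3.
  1·M_0 + 4·M_1 + 1·M_2 = 6(Δ_1 - Δ_0) = -36
Natural end conditions: M_0 = M_2 = 0.
Hence M_0 = 0, M_1 = -9, M_2 = 0.
On [1, 2], with p_1(x) = a_1 + b_1·(x - 1) + c_1·(x - 1)² + d_1·(x - 1)³: c_1 = M_1/2 = -9/2, d_1 = (M_2 - M_1)/(6h_1) = 3/2, b_1 = Δ_1 - h_1(2M_1 + M_2)/6 = 0.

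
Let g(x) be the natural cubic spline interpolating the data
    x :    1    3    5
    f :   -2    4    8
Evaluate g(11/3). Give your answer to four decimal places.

5.5185

With σ_i denoting the second derivative at x_i, h_i = 2, 2, and Δ_i = (y_(i+1) − y_i)/h_i = 3, 2:
  2·σ_0 + 8·σ_1 + 2·σ_2 = 6(Δ_1 - Δ_0) = -6
Natural end conditions: σ_0 = σ_2 = 0.
Solving the tridiagonal system: σ_0 = 0, σ_1 = -3/4, σ_2 = 0.
On [3, 5], g(x) = 4 + 5/2·(x - 3) - 3/8·(x - 3)² + 1/16·(x - 3)³.
With (x - 3) = 2/3: g(11/3) = 149/27.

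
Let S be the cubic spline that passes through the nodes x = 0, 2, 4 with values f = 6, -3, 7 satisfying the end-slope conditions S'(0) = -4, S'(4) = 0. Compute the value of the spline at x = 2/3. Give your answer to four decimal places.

With M_i denoting the second derivative at x_i, h_i = 2, 2, and Δ_i = (y_(i+1) − y_i)/h_i = -9/2, 5:
  2·M_0 + 8·M_1 + 2·M_2 = 6(Δ_1 - Δ_0) = 57
Clamped end conditions give two more equations: 2h_0·M_0 + h_0·M_1 = 6(Δ_0 - S'(0)) = -3 and h_1·M_1 + 2h_1·M_2 = 6(S'(4) - Δ_1) = -30.
Solving the tridiagonal system: M_0 = -55/8, M_1 = 49/4, M_2 = -109/8.
On [0, 2], S(x) = 6 - 4·x - 55/16·x² + 51/32·x³.
With x = 2/3: S(2/3) = 41/18.

2.2778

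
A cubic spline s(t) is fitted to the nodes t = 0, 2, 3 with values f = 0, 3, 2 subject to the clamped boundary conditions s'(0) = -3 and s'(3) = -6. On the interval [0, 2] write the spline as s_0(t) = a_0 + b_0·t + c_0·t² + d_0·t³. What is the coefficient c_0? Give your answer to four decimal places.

Put M_i = s'' at the i-th knot. Here h = (2, 1) and Δ = (3/2, -1), so the interior equations h_(i-1)·M_(i-1) + 2(h_(i-1)+h_i)·M_i + h_i·M_(i+1) = 6(Δ_i − Δ_(i-1)) read
  2·M_0 + 6·M_1 + 1·M_2 = 6(Δ_1 - Δ_0) = -15
Clamped end conditions give two more equations: 2h_0·M_0 + h_0·M_1 = 6(Δ_0 - s'(0)) = 27 and h_1·M_1 + 2h_1·M_2 = 6(s'(3) - Δ_1) = -30.
Solving the tridiagonal system: M_0 = 33/4, M_1 = -3, M_2 = -27/2.
On [0, 2], with s_0(t) = a_0 + b_0·t + c_0·t² + d_0·t³: c_0 = M_0/2 = 33/8, d_0 = (M_1 - M_0)/(6h_0) = -15/16, b_0 = Δ_0 - h_0(2M_0 + M_1)/6 = -3.

4.1250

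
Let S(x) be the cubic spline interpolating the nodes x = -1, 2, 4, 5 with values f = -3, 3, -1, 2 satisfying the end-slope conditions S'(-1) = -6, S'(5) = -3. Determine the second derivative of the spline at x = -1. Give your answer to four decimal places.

12.2105

Put m_i = S'' at the i-th knot. Here h = (3, 2, 1) and Δ = (2, -2, 3), so the interior equations h_(i-1)·m_(i-1) + 2(h_(i-1)+h_i)·m_i + h_i·m_(i+1) = 6(Δ_i − Δ_(i-1)) read
  3·m_0 + 10·m_1 + 2·m_2 = 6(Δ_1 - Δ_0) = -24
  2·m_1 + 6·m_2 + 1·m_3 = 6(Δ_2 - Δ_1) = 30
Clamped end conditions give two more equations: 2h_0·m_0 + h_0·m_1 = 6(Δ_0 - S'(-1)) = 48 and h_2·m_2 + 2h_2·m_3 = 6(S'(5) - Δ_2) = -36.
Solving: m_0 = 232/19, m_1 = -160/19, m_2 = 224/19, m_3 = -454/19.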